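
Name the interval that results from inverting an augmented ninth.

First reduce the compound augmented ninth to its simple form, an augmented second.
Interval numbers invert to sum to nine: 2 + 7 = 9, so a second inverts to a seventh.
The quality also flips — augmented becomes diminished — giving a diminished seventh.

diminished seventh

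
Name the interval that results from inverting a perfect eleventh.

perfect fifth

First reduce the compound perfect eleventh to its simple form, a perfect fourth.
Inverted interval numbers add to nine, so a fourth pairs with a fifth (4 + 5 = 9).
And perfect stays perfect under inversion, so we get a perfect fifth.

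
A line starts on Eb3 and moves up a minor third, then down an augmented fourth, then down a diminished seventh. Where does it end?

Eb3 up a minor third → Gb3 (3 semitones).
Gb3 down an augmented fourth → Dbb3 (6 semitones).
Dbb3 down a diminished seventh → Eb2 (9 semitones).

Eb2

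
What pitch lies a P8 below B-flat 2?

The letter stays B (same as the start), shifted an octave down.
Moving 12 semitones down from Bb2 (the size of a perfect octave) reaches Bb1.

B-flat 1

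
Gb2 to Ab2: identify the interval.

major second

G to A spans two letter names (G-A): a second.
Counting semitones, Gb2→Ab2 is 2, which is the major second.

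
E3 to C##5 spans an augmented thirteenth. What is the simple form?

Take out an octave (7 from the number): 13 − 7 = 6.
So an augmented thirteenth is an octave plus an augmented sixth. The quality is unchanged.

augmented 6th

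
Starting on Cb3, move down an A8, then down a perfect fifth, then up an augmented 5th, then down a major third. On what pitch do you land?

Cb3 down an augmented octave → Cbb2 (13 semitones).
Cbb2 down a perfect fifth → Fbb1 (7 semitones).
An augmented fifth up from Fbb1 is Cb2.
Cb2 down a major third → Abb1 (4 semitones).

Abb1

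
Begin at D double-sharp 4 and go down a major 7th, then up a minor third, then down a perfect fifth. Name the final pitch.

C sharp 3

A major seventh down from D##4 is E#3.
E#3 up a minor third → G#3 (3 semitones).
Down a perfect fifth from G#3: C#3 (7 semitones down).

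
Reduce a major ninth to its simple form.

Take out an octave (7 from the number): 9 − 7 = 2.
That makes a major ninth a compound major second — an octave plus a major second.

major 2nd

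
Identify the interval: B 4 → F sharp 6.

P12

B to F spans five letter names (B-C-D-E-F), plus an octave — that makes it a twelfth of some quality.
B4 to F#6 is 19 semitones, matching the perfect twelfth exactly, so the quality is perfect.
(Equivalently, a compound perfect fifth: a perfect fifth plus an octave.)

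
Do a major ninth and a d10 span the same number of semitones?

Yes

Both span 14 semitones: a major ninth and a diminished tenth are the same chromatic distance.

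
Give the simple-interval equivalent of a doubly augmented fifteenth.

doubly augmented 8th

Take out an octave (7 from the number): 15 − 7 = 8.
Quality carries through unchanged, so the simple form is a doubly augmented octave.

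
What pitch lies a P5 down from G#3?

Five letter names down from G: C.
A perfect fifth spans 7 semitones, so from G#3 the target pitch is C#3.

C#3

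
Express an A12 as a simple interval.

augmented fifth

Subtracting seven from the interval number removes an octave: 12 − 7 = 5.
So an augmented twelfth is an octave plus an augmented fifth. The quality is unchanged.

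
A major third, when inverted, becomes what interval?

The rule of nine gives the new number: 9 − 3 = 6, so a third becomes a sixth.
Quality inverts too: major becomes minor. That makes the inversion a minor sixth.

minor sixth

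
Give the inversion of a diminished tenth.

First reduce the compound diminished tenth to its simple form, a diminished third.
Interval numbers invert to sum to nine: 3 + 6 = 9, so a third inverts to a sixth.
Quality inverts too: diminished becomes augmented. That makes the inversion an augmented sixth.

augmented sixth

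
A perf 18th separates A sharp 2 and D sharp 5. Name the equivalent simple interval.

P4

Take out 2 octaves (14 from the number): 18 − 14 = 4.
So a perfect eighteenth is 2 octaves plus a perfect fourth. The quality is unchanged.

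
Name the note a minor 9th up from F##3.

Two letters up from F (plus an octave) reaches G.
Moving 13 semitones up from F##3 (the size of a minor ninth) reaches G#4.

G#4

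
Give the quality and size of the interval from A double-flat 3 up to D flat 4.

A to D spans four letter names (A-B-C-D): a fourth.
Abb3 to Db4 spans 6 semitones — one semitone wider than the perfect fourth (5) — giving an augmented fourth.

augmented fourth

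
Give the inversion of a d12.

First reduce the compound diminished twelfth to its simple form, a diminished fifth.
Interval numbers invert to sum to nine: 5 + 4 = 9, so a fifth inverts to a fourth.
The quality also flips — diminished becomes augmented — giving an augmented fourth.

A4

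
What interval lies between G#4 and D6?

G to D spans five letter names (G-A-B-C-D), plus an octave — that makes it a twelfth of some quality.
The perfect twelfth is 19 semitones; here we have 18, one semitone narrower: diminished.
(Equivalently, a compound diminished fifth: a diminished fifth plus an octave.)

d12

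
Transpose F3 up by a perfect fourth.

Counting four letter names up from F lands on B.
Moving 5 semitones up from F3 (the size of a perfect fourth) reaches Bb3.

Bb3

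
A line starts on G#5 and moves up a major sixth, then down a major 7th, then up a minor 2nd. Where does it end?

A major sixth up from G#5 is E#6.
E#6 down a major seventh → F#5 (11 semitones).
A minor second up from F#5 is G5.

G5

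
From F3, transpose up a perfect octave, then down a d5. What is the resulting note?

B3

F3 up a perfect octave → F4 (12 semitones).
Down a diminished fifth from F4: B3 (6 semitones down).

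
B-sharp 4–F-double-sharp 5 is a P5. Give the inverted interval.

Interval numbers invert to sum to nine: 5 + 4 = 9, so a fifth inverts to a fourth.
The quality also flips — perfect stays perfect — giving a perfect fourth.

P4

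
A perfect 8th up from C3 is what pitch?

The letter stays C (same as the start), shifted an octave up.
Moving 12 semitones up from C3 (the size of a perfect octave) reaches C4.

C4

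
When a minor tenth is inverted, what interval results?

First reduce the compound minor tenth to its simple form, a minor third.
The rule of nine gives the new number: 9 − 3 = 6, so a third becomes a sixth.
The quality also flips — minor becomes major — giving a major sixth.

M6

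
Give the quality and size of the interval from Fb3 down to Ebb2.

Descending from Fb3 to Ebb2 is the same interval as ascending Ebb2 to Fb3.
E to F spans two letter names (E-F), plus an octave, so the interval is some kind of ninth.
Counting semitones, Ebb2→Fb3 is 14, which is the major ninth.
(Equivalently, a compound major second: a major second plus an octave.)

M9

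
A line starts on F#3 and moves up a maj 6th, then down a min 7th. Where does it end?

A major sixth up from F#3 is D#4.
D#4 down a minor seventh → E#3 (10 semitones).

E#3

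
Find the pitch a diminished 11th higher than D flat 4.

Counting four letter names plus an octave up from D lands on G.
A diminished eleventh spans 16 semitones, so from Db4 the target pitch is Gbb5.

G double-flat 5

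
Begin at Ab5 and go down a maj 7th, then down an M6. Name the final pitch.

Dbb4

Down a major seventh from Ab5: Bbb4 (11 semitones down).
Down a major sixth from Bbb4: Dbb4 (9 semitones down).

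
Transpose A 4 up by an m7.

G 5

Seven letter names up from A: G.
A minor seventh spans 10 semitones, so from A4 the target pitch is G5.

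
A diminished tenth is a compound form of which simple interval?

Take out an octave (7 from the number): 10 − 7 = 3.
Quality carries through unchanged, so the simple form is a diminished third.

diminished 3rd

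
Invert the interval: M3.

Inverted interval numbers add to nine, so a third pairs with a sixth (3 + 6 = 9).
The quality also flips — major becomes minor — giving a minor sixth.

minor sixth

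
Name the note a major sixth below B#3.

The sixth takes the letter from B down to D.
A major sixth spans 9 semitones, so from B#3 the target pitch is D#3.

D#3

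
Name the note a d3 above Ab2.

Three letter names up from A: C.
A diminished third is 2 semitones; 2 semitones up from Ab2 gives Cbb3.

Cbb3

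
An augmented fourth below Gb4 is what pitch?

Dbb4

Four letter names down from G: D.
An augmented fourth spans 6 semitones, so from Gb4 the target pitch is Dbb4.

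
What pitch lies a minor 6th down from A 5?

C sharp 5

The sixth takes the letter from A down to C.
Moving 8 semitones down from A5 (the size of a minor sixth) reaches C#5.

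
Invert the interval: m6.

major third

Interval numbers invert to sum to nine: 6 + 3 = 9, so a sixth inverts to a third.
The quality also flips — minor becomes major — giving a major third.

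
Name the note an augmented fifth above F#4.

The fifth takes the letter from F up to C.
Moving 8 semitones up from F#4 (the size of an augmented fifth) reaches C##5.

C##5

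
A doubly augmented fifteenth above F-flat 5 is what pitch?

For a fifteenth the letter name doesn't change: still F, two octaves up.
A doubly augmented fifteenth spans 26 semitones, so from Fb5 the target pitch is F#7.

F-sharp 7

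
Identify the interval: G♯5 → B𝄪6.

G to B spans three letter names (G-A-B), plus an octave, so the interval is some kind of tenth.
G#5 to B##6 spans 17 semitones — one semitone wider than the major tenth (16) — giving an augmented tenth.
(Equivalently, a compound augmented third: an augmented third plus an octave.)

A10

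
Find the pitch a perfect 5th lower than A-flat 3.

Counting five letter names down from A lands on D.
Moving 7 semitones down from Ab3 (the size of a perfect fifth) reaches Db3.

D-flat 3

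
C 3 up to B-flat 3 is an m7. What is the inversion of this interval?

The rule of nine gives the new number: 9 − 7 = 2, so a seventh becomes a second.
The quality also flips — minor becomes major — giving a major second.

M2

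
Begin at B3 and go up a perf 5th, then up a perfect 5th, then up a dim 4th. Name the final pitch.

F5

A perfect fifth up from B3 is F#4.
A perfect fifth up from F#4 is C#5.
C#5 up a diminished fourth → F5 (4 semitones).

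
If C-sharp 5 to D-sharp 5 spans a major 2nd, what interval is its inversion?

m7

Interval numbers invert to sum to nine: 2 + 7 = 9, so a second inverts to a seventh.
And major becomes minor under inversion, so we get a minor seventh.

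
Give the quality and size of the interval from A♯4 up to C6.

d10

A to C spans three letter names (A-B-C), plus an octave: a tenth.
A#4 to C6 spans 14 semitones — two semitones narrower than the major tenth (16) — giving a diminished tenth.
(Equivalently, a compound diminished third: a diminished third plus an octave.)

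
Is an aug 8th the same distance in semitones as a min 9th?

Yes

An augmented octave = 13 semitones = a minor ninth; enharmonically equal.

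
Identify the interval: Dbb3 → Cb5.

major fourteenth

D to C spans seven letter names (D-E-F-G-A-B-C), plus an octave: a fourteenth.
Dbb3 to Cb5 is 23 semitones, matching the major fourteenth exactly, so the quality is major.
(Equivalently, a compound major seventh: a major seventh plus an octave.)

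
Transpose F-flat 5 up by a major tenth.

Counting three letter names plus an octave up from F lands on A.
A major tenth spans 16 semitones, so from Fb5 the target pitch is Ab6.

A-flat 6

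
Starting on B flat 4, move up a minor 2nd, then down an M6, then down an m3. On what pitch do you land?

C flat 4

Bb4 up a minor second → Cb5 (1 semitone).
Cb5 down a major sixth → Ebb4 (9 semitones).
Down a minor third from Ebb4: Cb4 (3 semitones down).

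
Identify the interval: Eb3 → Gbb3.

diminished 3rd

E to G spans three letter names (E-F-G) — that makes it a third of some quality.
A major third would be 4 semitones; Eb3 to Gbb3 is 2, two semitones narrower, so the interval is diminished.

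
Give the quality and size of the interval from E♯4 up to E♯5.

perfect octave

E to E is the same letter name, plus an octave — that makes it an octave of some quality.
E#4 to E#5 is 12 semitones, matching the perfect octave exactly, so the quality is perfect.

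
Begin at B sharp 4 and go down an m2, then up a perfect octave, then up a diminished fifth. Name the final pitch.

E sharp 6

A minor second down from B#4 is A##4.
Up a perfect octave from A##4: A##5 (12 semitones up).
A##5 up a diminished fifth → E#6 (6 semitones).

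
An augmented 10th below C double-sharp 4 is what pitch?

A 2

Counting three letter names plus an octave down from C lands on A.
Moving 17 semitones down from C##4 (the size of an augmented tenth) reaches A2.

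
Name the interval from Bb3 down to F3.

perfect fourth

Descending from Bb3 to F3 is the same interval as ascending F3 to Bb3.
F to B spans four letter names (F-G-A-B) — that makes it a fourth of some quality.
The perfect fourth spans 5 semitones, and F3 to Bb3 is exactly 5 semitones — so this is a perfect fourth.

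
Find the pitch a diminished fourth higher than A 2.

D flat 3

Counting four letter names up from A lands on D.
Moving 4 semitones up from A2 (the size of a diminished fourth) reaches Db3.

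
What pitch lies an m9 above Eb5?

Fb6

Counting two letter names plus an octave up from E lands on F.
Moving 13 semitones up from Eb5 (the size of a minor ninth) reaches Fb6.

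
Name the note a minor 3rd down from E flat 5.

The third takes the letter from E down to C.
A minor third spans 3 semitones, so from Eb5 the target pitch is C5.

C 5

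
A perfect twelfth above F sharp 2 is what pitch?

C sharp 4

Counting five letter names plus an octave up from F lands on C.
A perfect twelfth is 19 semitones; 19 semitones up from F#2 gives C#4.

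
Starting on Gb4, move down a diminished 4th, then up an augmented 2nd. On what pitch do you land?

A diminished fourth down from Gb4 is D4.
Up an augmented second from D4: E#4 (3 semitones up).

E#4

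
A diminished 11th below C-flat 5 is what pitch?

The eleventh's letter: C down four letter names plus an octave → G.
A diminished eleventh is 16 semitones; 16 semitones down from Cb5 gives G3.

G 3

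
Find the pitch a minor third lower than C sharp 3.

A sharp 2

The third takes the letter from C down to A.
A minor third spans 3 semitones, so from C#3 the target pitch is A#2.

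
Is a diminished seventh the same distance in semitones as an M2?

A diminished seventh spans 9 semitones; a major second spans 2 semitones. They differ by 7.

No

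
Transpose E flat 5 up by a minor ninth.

Counting two letter names plus an octave up from E lands on F.
Moving 13 semitones up from Eb5 (the size of a minor ninth) reaches Fb6.

F flat 6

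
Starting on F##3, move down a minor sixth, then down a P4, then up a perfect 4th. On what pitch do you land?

A##2

F##3 down a minor sixth → A##2 (8 semitones).
Down a perfect fourth from A##2: E##2 (5 semitones down).
A perfect fourth up from E##2 is A##2.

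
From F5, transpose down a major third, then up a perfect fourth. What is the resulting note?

Down a major third from F5: Db5 (4 semitones down).
Up a perfect fourth from Db5: Gb5 (5 semitones up).

Gb5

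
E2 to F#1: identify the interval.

Descending from E2 to F#1 is the same interval as ascending F#1 to E2.
F to E spans seven letter names (F-G-A-B-C-D-E) — that makes it a seventh of some quality.
A major seventh would be 11 semitones, but F#1 to E2 is 10 — one semitone narrower, making it a minor seventh.

minor 7th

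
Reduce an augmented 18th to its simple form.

augmented 4th

Take out 2 octaves (14 from the number): 18 − 14 = 4.
So an augmented eighteenth is 2 octaves plus an augmented fourth. The quality is unchanged.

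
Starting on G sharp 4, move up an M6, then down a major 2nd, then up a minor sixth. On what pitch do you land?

G#4 up a major sixth → E#5 (9 semitones).
E#5 down a major second → D#5 (2 semitones).
A minor sixth up from D#5 is B5.

B 5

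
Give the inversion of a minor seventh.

Interval numbers invert to sum to nine: 7 + 2 = 9, so a seventh inverts to a second.
Quality inverts too: minor becomes major. That makes the inversion a major second.

M2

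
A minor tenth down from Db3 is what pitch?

Three letters down from D (plus an octave) reaches B.
A minor tenth spans 15 semitones, so from Db3 the target pitch is Bb1.

Bb1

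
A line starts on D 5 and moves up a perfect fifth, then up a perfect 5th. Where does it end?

A perfect fifth up from D5 is A5.
A5 up a perfect fifth → E6 (7 semitones).

E 6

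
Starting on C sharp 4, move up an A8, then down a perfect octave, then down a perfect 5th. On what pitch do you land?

An augmented octave up from C#4 is C##5.
A perfect octave down from C##5 is C##4.
A perfect fifth down from C##4 is F##3.

F double-sharp 3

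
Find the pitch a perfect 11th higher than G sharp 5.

Counting four letter names plus an octave up from G lands on C.
A perfect eleventh is 17 semitones; 17 semitones up from G#5 gives C#7.

C sharp 7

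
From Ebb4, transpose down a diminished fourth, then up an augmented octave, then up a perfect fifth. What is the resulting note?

F#5

Down a diminished fourth from Ebb4: Bb3 (4 semitones down).
Bb3 up an augmented octave → B4 (13 semitones).
B4 up a perfect fifth → F#5 (7 semitones).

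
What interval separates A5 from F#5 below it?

Descending from A5 to F#5 is the same interval as ascending F#5 to A5.
F to A spans three letter names (F-G-A), so the interval is some kind of third.
F#5 to A5 is 3 semitones, a half step short of the major third (4), so this is minor.

minor third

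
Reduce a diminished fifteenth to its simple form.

d8

Subtracting seven from the interval number removes an octave: 15 − 7 = 8.
That makes a diminished fifteenth a compound diminished octave — an octave plus a diminished octave.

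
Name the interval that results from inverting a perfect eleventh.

P5

First reduce the compound perfect eleventh to its simple form, a perfect fourth.
Interval numbers invert to sum to nine: 4 + 5 = 9, so a fourth inverts to a fifth.
Quality inverts too: perfect stays perfect. That makes the inversion a perfect fifth.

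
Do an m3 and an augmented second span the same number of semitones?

Both span 3 semitones: a minor third and an augmented second are the same chromatic distance.

Yes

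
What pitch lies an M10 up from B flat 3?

Three letters up from B (plus an octave) reaches D.
Moving 16 semitones up from Bb3 (the size of a major tenth) reaches D5.

D 5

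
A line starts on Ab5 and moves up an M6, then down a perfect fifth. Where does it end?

A major sixth up from Ab5 is F6.
A perfect fifth down from F6 is Bb5.

Bb5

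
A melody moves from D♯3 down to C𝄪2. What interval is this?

Descending from D#3 to C##2 is the same interval as ascending C##2 to D#3.
C to D spans two letter names (C-D), plus an octave, so the interval is some kind of ninth.
A major ninth would be 14 semitones, but C##2 to D#3 is 13 — one semitone narrower, making it a minor ninth.
(Equivalently, a compound minor second: a minor second plus an octave.)

m9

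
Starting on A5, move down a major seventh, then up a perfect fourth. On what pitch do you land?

Down a major seventh from A5: Bb4 (11 semitones down).
Bb4 up a perfect fourth → Eb5 (5 semitones).

Eb5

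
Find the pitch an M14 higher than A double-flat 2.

Counting seven letter names plus an octave up from A lands on G.
A major fourteenth is 23 semitones; 23 semitones up from Abb2 gives Gb4.

G flat 4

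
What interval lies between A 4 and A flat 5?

diminished octave

A to A is the same letter name, plus an octave: an octave.
A perfect octave would be 12 semitones; A4 to Ab5 is 11, one semitone narrower, so the interval is diminished.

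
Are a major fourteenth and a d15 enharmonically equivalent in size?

A major fourteenth = 23 semitones = a diminished fifteenth; enharmonically equal.

Yes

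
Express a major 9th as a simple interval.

Take out an octave (7 from the number): 9 − 7 = 2.
Quality carries through unchanged, so the simple form is a major second.

major 2nd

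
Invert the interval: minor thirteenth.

major third

First reduce the compound minor thirteenth to its simple form, a minor sixth.
Inverted interval numbers add to nine, so a sixth pairs with a third (6 + 3 = 9).
Quality inverts too: minor becomes major. That makes the inversion a major third.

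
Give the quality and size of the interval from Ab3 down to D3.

diminished fifth

Descending from Ab3 to D3 is the same interval as ascending D3 to Ab3.
D to A spans five letter names (D-E-F-G-A) — that makes it a fifth of some quality.
D3 to Ab3 spans 6 semitones — one semitone narrower than the perfect fifth (7) — giving a diminished fifth.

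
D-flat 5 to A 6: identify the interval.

augmented twelfth

D to A spans five letter names (D-E-F-G-A), plus an octave, so the interval is some kind of twelfth.
The perfect twelfth is 19 semitones; here we have 20, one semitone wider: augmented.
(Equivalently, a compound augmented fifth: an augmented fifth plus an octave.)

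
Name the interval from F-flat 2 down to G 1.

diminished 7th

Descending from Fb2 to G1 is the same interval as ascending G1 to Fb2.
G to F spans seven letter names (G-A-B-C-D-E-F) — that makes it a seventh of some quality.
The major seventh is 11 semitones; here we have 9, two semitones narrower: diminished.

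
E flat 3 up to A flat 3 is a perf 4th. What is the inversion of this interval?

Inverted interval numbers add to nine, so a fourth pairs with a fifth (4 + 5 = 9).
The quality also flips — perfect stays perfect — giving a perfect fifth.

perfect 5th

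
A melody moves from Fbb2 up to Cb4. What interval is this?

F to C spans five letter names (F-G-A-B-C), plus an octave — that makes it a twelfth of some quality.
The perfect twelfth is 19 semitones; here we have 20, one semitone wider: augmented.
(Equivalently, a compound augmented fifth: an augmented fifth plus an octave.)

augmented 12th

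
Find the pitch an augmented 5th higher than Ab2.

Five letter names up from A: E.
Moving 8 semitones up from Ab2 (the size of an augmented fifth) reaches E3.

E3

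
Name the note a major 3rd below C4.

Ab3

Three letter names down from C: A.
Moving 4 semitones down from C4 (the size of a major third) reaches Ab3.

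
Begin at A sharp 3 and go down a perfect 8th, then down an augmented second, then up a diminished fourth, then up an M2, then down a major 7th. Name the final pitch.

E double-flat 2

Down a perfect octave from A#3: A#2 (12 semitones down).
An augmented second down from A#2 is G2.
Up a diminished fourth from G2: Cb3 (4 semitones up).
A major second up from Cb3 is Db3.
A major seventh down from Db3 is Ebb2.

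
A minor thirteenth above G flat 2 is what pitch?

The thirteenth's letter: G up six letter names plus an octave → E.
Moving 20 semitones up from Gb2 (the size of a minor thirteenth) reaches Ebb4.

E double-flat 4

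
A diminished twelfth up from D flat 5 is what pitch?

A double-flat 6

The twelfth's letter: D up five letter names plus an octave → A.
Moving 18 semitones up from Db5 (the size of a diminished twelfth) reaches Abb6.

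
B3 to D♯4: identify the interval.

M3

B to D spans three letter names (B-C-D), so the interval is some kind of third.
Counting semitones, B3→D#4 is 4, which is the major third.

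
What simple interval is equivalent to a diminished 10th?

Each octave removed subtracts seven from the number: 10 − 7 = 3.
That makes a diminished tenth a compound diminished third — an octave plus a diminished third.

diminished 3rd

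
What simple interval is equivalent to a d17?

d3

Each octave removed subtracts seven from the number: 17 − 14 = 3.
So a diminished seventeenth is 2 octaves plus a diminished third. The quality is unchanged.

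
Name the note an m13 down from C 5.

E 3

The thirteenth's letter: C down six letter names plus an octave → E.
A minor thirteenth spans 20 semitones, so from C5 the target pitch is E3.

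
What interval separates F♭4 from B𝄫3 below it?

perfect fifth

Descending from Fb4 to Bbb3 is the same interval as ascending Bbb3 to Fb4.
B to F spans five letter names (B-C-D-E-F), so the interval is some kind of fifth.
Counting semitones, Bbb3→Fb4 is 7, which is the perfect fifth.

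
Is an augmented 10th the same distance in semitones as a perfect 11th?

An augmented tenth spans 17 semitones, and a perfect eleventh also spans 17 semitones — they're enharmonic.

Yes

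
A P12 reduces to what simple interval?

Take out an octave (7 from the number): 12 − 7 = 5.
Quality carries through unchanged, so the simple form is a perfect fifth.

perfect 5th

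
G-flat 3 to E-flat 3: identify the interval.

minor third

Descending from Gb3 to Eb3 is the same interval as ascending Eb3 to Gb3.
E to G spans three letter names (E-F-G): a third.
A major third would be 4 semitones, but Eb3 to Gb3 is 3 — one semitone narrower, making it a minor third.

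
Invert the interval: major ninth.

minor seventh

First reduce the compound major ninth to its simple form, a major second.
Inverted interval numbers add to nine, so a second pairs with a seventh (2 + 7 = 9).
The quality also flips — major becomes minor — giving a minor seventh.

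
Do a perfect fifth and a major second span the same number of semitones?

A perfect fifth spans 7 semitones; a major second spans 2 semitones. They differ by 5.

No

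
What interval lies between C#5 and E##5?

C to E spans three letter names (C-D-E), so the interval is some kind of third.
A major third would be 4 semitones; C#5 to E##5 is 5, one semitone wider, so the interval is augmented.

augmented 3rd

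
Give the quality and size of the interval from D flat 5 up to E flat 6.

D to E spans two letter names (D-E), plus an octave: a ninth.
Db5 to Eb6 is 14 semitones, matching the major ninth exactly, so the quality is major.
(Equivalently, a compound major second: a major second plus an octave.)

M9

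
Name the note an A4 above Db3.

The fourth takes the letter from D up to G.
An augmented fourth is 6 semitones; 6 semitones up from Db3 gives G3.

G3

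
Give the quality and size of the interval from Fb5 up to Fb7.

F to F is the same letter name, plus 2 octaves: a fifteenth.
Fb5 to Fb7 is 24 semitones, matching the perfect fifteenth exactly, so the quality is perfect.
(Equivalently, a compound perfect octave: a perfect octave plus an octave.)

perfect fifteenth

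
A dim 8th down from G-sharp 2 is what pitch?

An octave keeps the letter name G, an octave down from G.
A diminished octave is 11 semitones; 11 semitones down from G#2 gives G##1.

G-double-sharp 1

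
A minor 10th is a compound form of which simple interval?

Each octave removed subtracts seven from the number: 10 − 7 = 3.
So a minor tenth is an octave plus a minor third. The quality is unchanged.

minor third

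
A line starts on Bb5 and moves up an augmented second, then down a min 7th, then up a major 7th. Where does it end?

An augmented second up from Bb5 is C#6.
A minor seventh down from C#6 is D#5.
A major seventh up from D#5 is C##6.

C##6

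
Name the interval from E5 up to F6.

E to F spans two letter names (E-F), plus an octave, so the interval is some kind of ninth.
At 13 semitones, E5→F6 falls one short of a major ninth: minor.
(Equivalently, a compound minor second: a minor second plus an octave.)

minor ninth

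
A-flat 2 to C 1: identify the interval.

minor 13th

Descending from Ab2 to C1 is the same interval as ascending C1 to Ab2.
C to A spans six letter names (C-D-E-F-G-A), plus an octave — that makes it a thirteenth of some quality.
A major thirteenth would be 21 semitones, but C1 to Ab2 is 20 — one semitone narrower, making it a minor thirteenth.
(Equivalently, a compound minor sixth: a minor sixth plus an octave.)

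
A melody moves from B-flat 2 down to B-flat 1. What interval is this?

Descending from Bb2 to Bb1 is the same interval as ascending Bb1 to Bb2.
B to B is the same letter name, plus an octave, so the interval is some kind of octave.
Bb1 to Bb2 is 12 semitones, matching the perfect octave exactly, so the quality is perfect.

P8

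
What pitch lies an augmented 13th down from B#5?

D4

Counting six letter names plus an octave down from B lands on D.
An augmented thirteenth spans 22 semitones, so from B#5 the target pitch is D4.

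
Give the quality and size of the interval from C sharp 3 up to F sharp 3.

perfect fourth

C to F spans four letter names (C-D-E-F), so the interval is some kind of fourth.
Counting semitones, C#3→F#3 is 5, which is the perfect fourth.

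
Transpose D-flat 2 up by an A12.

A 3

Five letters up from D (plus an octave) reaches A.
An augmented twelfth spans 20 semitones, so from Db2 the target pitch is A3.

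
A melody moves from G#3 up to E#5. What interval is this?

M13

G to E spans six letter names (G-A-B-C-D-E), plus an octave — that makes it a thirteenth of some quality.
The major thirteenth spans 21 semitones, and G#3 to E#5 is exactly 21 semitones — so this is a major thirteenth.
(Equivalently, a compound major sixth: a major sixth plus an octave.)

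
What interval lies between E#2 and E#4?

perfect 15th

E to E is the same letter name, plus 2 octaves, so the interval is some kind of fifteenth.
Counting semitones, E#2→E#4 is 24, which is the perfect fifteenth.
(Equivalently, a compound perfect octave: a perfect octave plus an octave.)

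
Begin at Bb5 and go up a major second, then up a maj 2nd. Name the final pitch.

Up a major second from Bb5: C6 (2 semitones up).
C6 up a major second → D6 (2 semitones).

D6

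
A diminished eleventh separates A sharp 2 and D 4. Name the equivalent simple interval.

d4

Take out an octave (7 from the number): 11 − 7 = 4.
Quality carries through unchanged, so the simple form is a diminished fourth.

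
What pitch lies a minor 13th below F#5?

A#3

Counting six letter names plus an octave down from F lands on A.
A minor thirteenth is 20 semitones; 20 semitones down from F#5 gives A#3.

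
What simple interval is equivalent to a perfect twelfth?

Subtracting seven from the interval number removes an octave: 12 − 7 = 5.
Quality carries through unchanged, so the simple form is a perfect fifth.

perfect fifth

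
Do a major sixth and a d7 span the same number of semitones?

Yes

Both span 9 semitones: a major sixth and a diminished seventh are the same chromatic distance.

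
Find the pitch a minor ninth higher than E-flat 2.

Two letters up from E (plus an octave) reaches F.
Moving 13 semitones up from Eb2 (the size of a minor ninth) reaches Fb3.

F-flat 3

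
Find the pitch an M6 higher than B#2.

G##3

Counting six letter names up from B lands on G.
A major sixth is 9 semitones; 9 semitones up from B#2 gives G##3.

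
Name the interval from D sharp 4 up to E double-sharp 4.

D to E spans two letter names (D-E) — that makes it a second of some quality.
A major second would be 2 semitones; D#4 to E##4 is 3, one semitone wider, so the interval is augmented.

A2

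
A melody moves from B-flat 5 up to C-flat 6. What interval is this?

minor 2nd

B to C spans two letter names (B-C), so the interval is some kind of second.
A major second would be 2 semitones, but Bb5 to Cb6 is 1 — one semitone narrower, making it a minor second.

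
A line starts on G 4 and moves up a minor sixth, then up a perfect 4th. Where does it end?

A flat 5

A minor sixth up from G4 is Eb5.
Up a perfect fourth from Eb5: Ab5 (5 semitones up).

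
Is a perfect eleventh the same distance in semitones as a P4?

No

A perfect eleventh spans 17 semitones; a perfect fourth spans 5 semitones. They differ by 12.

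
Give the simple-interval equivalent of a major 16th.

Take out 2 octaves (14 from the number): 16 − 14 = 2.
That makes a major sixteenth a compound major second — 2 octaves plus a major second.

major 2nd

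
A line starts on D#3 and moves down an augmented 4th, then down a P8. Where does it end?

A1

An augmented fourth down from D#3 is A2.
A perfect octave down from A2 is A1.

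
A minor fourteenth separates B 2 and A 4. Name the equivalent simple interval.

minor 7th

Subtracting seven from the interval number removes an octave: 14 − 7 = 7.
So a minor fourteenth is an octave plus a minor seventh. The quality is unchanged.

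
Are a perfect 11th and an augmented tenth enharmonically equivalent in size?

Both span 17 semitones: a perfect eleventh and an augmented tenth are the same chromatic distance.

Yes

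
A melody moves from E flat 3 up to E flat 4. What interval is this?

E to E is the same letter name, plus an octave, so the interval is some kind of octave.
Counting semitones, Eb3→Eb4 is 12, which is the perfect octave.

perfect octave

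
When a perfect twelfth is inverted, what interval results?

First reduce the compound perfect twelfth to its simple form, a perfect fifth.
The rule of nine gives the new number: 9 − 5 = 4, so a fifth becomes a fourth.
The quality also flips — perfect stays perfect — giving a perfect fourth.

P4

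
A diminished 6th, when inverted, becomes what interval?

The rule of nine gives the new number: 9 − 6 = 3, so a sixth becomes a third.
The quality also flips — diminished becomes augmented — giving an augmented third.

A3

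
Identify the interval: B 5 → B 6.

perfect octave

B to B is the same letter name, plus an octave — that makes it an octave of some quality.
The perfect octave spans 12 semitones, and B5 to B6 is exactly 12 semitones — so this is a perfect octave.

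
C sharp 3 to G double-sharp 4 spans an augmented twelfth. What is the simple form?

A5

Subtracting seven from the interval number removes an octave: 12 − 7 = 5.
That makes an augmented twelfth a compound augmented fifth — an octave plus an augmented fifth.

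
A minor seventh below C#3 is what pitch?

D#2

The seventh takes the letter from C down to D.
A minor seventh is 10 semitones; 10 semitones down from C#3 gives D#2.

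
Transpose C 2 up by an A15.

C sharp 4

For a fifteenth the letter name doesn't change: still C, two octaves up.
Moving 25 semitones up from C2 (the size of an augmented fifteenth) reaches C#4.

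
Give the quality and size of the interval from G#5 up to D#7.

perfect twelfth

G to D spans five letter names (G-A-B-C-D), plus an octave, so the interval is some kind of twelfth.
G#5 to D#7 is 19 semitones, matching the perfect twelfth exactly, so the quality is perfect.
(Equivalently, a compound perfect fifth: a perfect fifth plus an octave.)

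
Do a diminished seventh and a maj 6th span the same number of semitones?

Yes

Both span 9 semitones: a diminished seventh and a major sixth are the same chromatic distance.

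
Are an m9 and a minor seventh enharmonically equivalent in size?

No

13 semitones (minor ninth) vs 10 semitones (minor seventh): not equal.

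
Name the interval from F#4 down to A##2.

diminished 13th

Descending from F#4 to A##2 is the same interval as ascending A##2 to F#4.
A to F spans six letter names (A-B-C-D-E-F), plus an octave: a thirteenth.
The major thirteenth is 21 semitones; here we have 19, two semitones narrower: diminished.
(Equivalently, a compound diminished sixth: a diminished sixth plus an octave.)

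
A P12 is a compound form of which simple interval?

P5

Subtracting seven from the interval number removes an octave: 12 − 7 = 5.
So a perfect twelfth is an octave plus a perfect fifth. The quality is unchanged.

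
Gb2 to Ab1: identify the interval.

minor seventh

Descending from Gb2 to Ab1 is the same interval as ascending Ab1 to Gb2.
A to G spans seven letter names (A-B-C-D-E-F-G): a seventh.
Ab1 to Gb2 is 10 semitones, a half step short of the major seventh (11), so this is minor.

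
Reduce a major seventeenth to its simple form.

major third

Take out 2 octaves (14 from the number): 17 − 14 = 3.
So a major seventeenth is 2 octaves plus a major third. The quality is unchanged.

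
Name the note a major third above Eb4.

Counting three letter names up from E lands on G.
A major third is 4 semitones; 4 semitones up from Eb4 gives G4.

G4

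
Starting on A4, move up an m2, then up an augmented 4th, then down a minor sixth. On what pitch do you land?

A4 up a minor second → Bb4 (1 semitone).
An augmented fourth up from Bb4 is E5.
A minor sixth down from E5 is G#4.

G#4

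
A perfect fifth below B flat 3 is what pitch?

Counting five letter names down from B lands on E.
A perfect fifth is 7 semitones; 7 semitones down from Bb3 gives Eb3.

E flat 3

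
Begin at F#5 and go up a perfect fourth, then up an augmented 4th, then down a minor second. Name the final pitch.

D##6

A perfect fourth up from F#5 is B5.
Up an augmented fourth from B5: E#6 (6 semitones up).
Down a minor second from E#6: D##6 (1 semitone down).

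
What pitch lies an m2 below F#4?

Counting two letter names down from F lands on E.
Moving 1 semitone down from F#4 (the size of a minor second) reaches E#4.

E#4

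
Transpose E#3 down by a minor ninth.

The ninth's letter: E down two letter names plus an octave → D.
Moving 13 semitones down from E#3 (the size of a minor ninth) reaches D##2.

D##2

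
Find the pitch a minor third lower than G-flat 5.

E-flat 5

Counting three letter names down from G lands on E.
A minor third is 3 semitones; 3 semitones down from Gb5 gives Eb5.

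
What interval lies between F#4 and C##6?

augmented twelfth

F to C spans five letter names (F-G-A-B-C), plus an octave — that makes it a twelfth of some quality.
F#4 to C##6 spans 20 semitones — one semitone wider than the perfect twelfth (19) — giving an augmented twelfth.
(Equivalently, a compound augmented fifth: an augmented fifth plus an octave.)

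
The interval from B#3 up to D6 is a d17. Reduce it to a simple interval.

Subtracting seven from the interval number removes an octave: 17 − 14 = 3.
Quality carries through unchanged, so the simple form is a diminished third.

diminished third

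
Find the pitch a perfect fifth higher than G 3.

Counting five letter names up from G lands on D.
Moving 7 semitones up from G3 (the size of a perfect fifth) reaches D4.

D 4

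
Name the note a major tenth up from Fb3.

Counting three letter names plus an octave up from F lands on A.
A major tenth is 16 semitones; 16 semitones up from Fb3 gives Ab4.

Ab4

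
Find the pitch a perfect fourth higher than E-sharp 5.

A-sharp 5

Counting four letter names up from E lands on A.
A perfect fourth is 5 semitones; 5 semitones up from E#5 gives A#5.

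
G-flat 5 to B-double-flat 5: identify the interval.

G to B spans three letter names (G-A-B): a third.
At 3 semitones, Gb5→Bbb5 falls one short of a major third: minor.

m3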